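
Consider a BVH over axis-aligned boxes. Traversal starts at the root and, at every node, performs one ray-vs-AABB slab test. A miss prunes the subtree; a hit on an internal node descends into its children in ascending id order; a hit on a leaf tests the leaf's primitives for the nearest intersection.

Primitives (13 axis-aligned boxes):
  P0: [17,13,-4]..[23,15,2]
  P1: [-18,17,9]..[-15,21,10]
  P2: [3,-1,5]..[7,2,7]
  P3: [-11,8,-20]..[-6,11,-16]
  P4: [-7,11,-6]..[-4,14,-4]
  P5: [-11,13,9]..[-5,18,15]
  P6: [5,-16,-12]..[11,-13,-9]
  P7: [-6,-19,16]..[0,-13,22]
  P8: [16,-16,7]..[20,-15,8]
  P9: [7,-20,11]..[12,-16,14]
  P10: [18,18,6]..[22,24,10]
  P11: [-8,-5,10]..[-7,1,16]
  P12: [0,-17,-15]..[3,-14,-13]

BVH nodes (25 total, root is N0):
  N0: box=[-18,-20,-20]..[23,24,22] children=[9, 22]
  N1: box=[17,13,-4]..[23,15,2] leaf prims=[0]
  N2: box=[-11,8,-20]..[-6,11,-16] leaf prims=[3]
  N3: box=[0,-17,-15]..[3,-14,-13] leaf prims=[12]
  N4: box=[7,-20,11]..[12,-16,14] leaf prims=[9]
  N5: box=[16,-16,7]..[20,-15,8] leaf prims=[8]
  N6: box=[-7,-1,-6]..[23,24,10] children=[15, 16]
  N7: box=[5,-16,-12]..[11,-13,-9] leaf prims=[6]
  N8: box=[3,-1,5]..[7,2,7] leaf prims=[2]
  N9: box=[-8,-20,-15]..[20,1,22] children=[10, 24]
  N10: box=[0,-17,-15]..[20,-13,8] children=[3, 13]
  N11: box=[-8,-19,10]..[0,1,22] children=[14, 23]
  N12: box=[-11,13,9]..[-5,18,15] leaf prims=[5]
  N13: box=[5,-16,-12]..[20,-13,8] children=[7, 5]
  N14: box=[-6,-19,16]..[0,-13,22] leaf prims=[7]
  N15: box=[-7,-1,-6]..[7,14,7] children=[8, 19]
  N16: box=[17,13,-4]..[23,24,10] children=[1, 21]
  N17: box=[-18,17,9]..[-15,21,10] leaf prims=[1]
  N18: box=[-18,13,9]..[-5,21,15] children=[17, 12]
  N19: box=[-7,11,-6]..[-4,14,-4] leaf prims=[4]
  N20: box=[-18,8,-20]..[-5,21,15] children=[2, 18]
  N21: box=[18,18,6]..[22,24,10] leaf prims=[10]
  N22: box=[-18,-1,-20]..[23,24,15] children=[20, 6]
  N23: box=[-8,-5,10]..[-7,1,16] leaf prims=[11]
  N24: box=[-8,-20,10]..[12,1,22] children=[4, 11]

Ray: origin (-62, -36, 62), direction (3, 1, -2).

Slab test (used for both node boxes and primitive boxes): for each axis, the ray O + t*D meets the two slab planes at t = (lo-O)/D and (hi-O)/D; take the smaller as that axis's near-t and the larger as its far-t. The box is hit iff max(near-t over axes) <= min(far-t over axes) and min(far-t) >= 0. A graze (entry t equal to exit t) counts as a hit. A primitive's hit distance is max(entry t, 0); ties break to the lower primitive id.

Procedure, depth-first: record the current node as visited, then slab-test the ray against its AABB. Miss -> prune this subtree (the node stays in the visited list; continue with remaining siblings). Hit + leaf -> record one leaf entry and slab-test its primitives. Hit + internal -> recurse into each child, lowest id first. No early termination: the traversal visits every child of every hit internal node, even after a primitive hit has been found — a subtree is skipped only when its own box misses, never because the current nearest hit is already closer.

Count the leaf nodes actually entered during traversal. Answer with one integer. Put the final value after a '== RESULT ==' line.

Trace the traversal:
N0 x:[44/3,85/3] y:[16,60] z:[20,41] -> hit [20,85/3], descend [9, 22]
  N9 x:[18,82/3] y:[16,37] z:[20,77/2] -> hit [20,82/3], descend [10, 24]
    N10 x:[62/3,82/3] y:[19,23] z:[27,77/2] -> miss, prune
    N24 x:[18,74/3] y:[16,37] z:[20,26] -> hit [20,74/3], descend [4, 11]
      N4 x:[23,74/3] y:[16,20] z:[24,51/2] -> miss, prune
      N11 x:[18,62/3] y:[17,37] z:[20,26] -> hit [20,62/3], descend [14, 23]
        N14 x:[56/3,62/3] y:[17,23] z:[20,23] -> hit [20,62/3] leaf, test {P7@t=20}
        N23 x:[18,55/3] y:[31,37] z:[23,26] -> miss, prune
  N22 x:[44/3,85/3] y:[35,60] z:[47/2,41] -> miss, prune

Visited [0, 9, 10, 24, 4, 11, 14, 23, 22]. Tests: 9 box, 1 leaf. Nearest: P7.

== RESULT ==
1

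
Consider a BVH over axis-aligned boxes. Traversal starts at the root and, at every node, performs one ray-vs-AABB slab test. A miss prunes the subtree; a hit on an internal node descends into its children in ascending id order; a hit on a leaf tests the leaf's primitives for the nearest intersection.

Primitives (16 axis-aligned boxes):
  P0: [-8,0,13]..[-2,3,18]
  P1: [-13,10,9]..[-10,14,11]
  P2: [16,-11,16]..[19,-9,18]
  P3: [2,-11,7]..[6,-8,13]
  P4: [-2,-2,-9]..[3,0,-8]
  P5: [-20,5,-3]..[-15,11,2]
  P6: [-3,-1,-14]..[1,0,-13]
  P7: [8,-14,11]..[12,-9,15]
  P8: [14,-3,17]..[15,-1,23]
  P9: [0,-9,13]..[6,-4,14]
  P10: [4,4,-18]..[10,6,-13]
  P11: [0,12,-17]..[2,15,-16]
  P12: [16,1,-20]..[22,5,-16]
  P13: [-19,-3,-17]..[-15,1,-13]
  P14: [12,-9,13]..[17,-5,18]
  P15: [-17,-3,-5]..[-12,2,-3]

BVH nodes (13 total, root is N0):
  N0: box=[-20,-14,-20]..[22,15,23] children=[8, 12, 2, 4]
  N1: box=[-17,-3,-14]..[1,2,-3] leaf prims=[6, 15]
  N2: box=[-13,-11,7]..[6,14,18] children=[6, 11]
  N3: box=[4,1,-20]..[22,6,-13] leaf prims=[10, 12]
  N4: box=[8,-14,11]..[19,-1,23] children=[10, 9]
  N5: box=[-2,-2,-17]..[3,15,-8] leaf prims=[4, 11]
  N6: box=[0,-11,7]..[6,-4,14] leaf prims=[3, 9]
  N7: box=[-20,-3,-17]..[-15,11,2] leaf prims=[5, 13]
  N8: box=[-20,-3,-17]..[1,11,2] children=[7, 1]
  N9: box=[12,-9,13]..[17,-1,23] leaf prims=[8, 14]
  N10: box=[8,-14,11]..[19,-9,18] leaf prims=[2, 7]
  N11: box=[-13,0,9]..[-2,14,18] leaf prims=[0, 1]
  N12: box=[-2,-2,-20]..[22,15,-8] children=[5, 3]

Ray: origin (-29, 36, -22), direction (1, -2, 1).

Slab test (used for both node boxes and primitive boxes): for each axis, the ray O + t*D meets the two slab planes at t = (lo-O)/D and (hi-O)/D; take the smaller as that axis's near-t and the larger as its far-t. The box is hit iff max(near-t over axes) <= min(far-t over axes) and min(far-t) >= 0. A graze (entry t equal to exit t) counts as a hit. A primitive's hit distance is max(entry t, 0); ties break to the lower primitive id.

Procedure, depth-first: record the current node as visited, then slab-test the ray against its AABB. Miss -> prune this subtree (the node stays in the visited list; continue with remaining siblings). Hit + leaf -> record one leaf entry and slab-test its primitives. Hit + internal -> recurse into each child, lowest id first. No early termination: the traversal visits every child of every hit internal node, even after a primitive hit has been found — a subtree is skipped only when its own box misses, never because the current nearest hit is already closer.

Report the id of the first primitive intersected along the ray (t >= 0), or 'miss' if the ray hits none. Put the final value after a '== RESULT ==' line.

Traverse from the root:
N0 x:[9,51] y:[21/2,25] z:[2,45] -> hit [21/2,25], descend [2, 4, 8, 12]
  N2 x:[16,35] y:[11,47/2] z:[29,40] -> miss, prune
  N4 x:[37,48] y:[37/2,25] z:[33,45] -> miss, prune
  N8 x:[9,30] y:[25/2,39/2] z:[5,24] -> hit [25/2,39/2], descend [1, 7]
    N1 x:[12,30] y:[17,39/2] z:[8,19] -> hit [17,19] leaf, test {P6(miss), P15@t=17}
    N7 x:[9,14] y:[25/2,39/2] z:[5,24] -> hit [25/2,14] leaf, test {P5(miss), P13(miss)}
  N12 x:[27,51] y:[21/2,19] z:[2,14] -> miss, prune

Summary -> nodes [0, 2, 4, 8, 1, 7, 12]; box-tests=7; leaf-entries=2; first=P15

== RESULT ==
15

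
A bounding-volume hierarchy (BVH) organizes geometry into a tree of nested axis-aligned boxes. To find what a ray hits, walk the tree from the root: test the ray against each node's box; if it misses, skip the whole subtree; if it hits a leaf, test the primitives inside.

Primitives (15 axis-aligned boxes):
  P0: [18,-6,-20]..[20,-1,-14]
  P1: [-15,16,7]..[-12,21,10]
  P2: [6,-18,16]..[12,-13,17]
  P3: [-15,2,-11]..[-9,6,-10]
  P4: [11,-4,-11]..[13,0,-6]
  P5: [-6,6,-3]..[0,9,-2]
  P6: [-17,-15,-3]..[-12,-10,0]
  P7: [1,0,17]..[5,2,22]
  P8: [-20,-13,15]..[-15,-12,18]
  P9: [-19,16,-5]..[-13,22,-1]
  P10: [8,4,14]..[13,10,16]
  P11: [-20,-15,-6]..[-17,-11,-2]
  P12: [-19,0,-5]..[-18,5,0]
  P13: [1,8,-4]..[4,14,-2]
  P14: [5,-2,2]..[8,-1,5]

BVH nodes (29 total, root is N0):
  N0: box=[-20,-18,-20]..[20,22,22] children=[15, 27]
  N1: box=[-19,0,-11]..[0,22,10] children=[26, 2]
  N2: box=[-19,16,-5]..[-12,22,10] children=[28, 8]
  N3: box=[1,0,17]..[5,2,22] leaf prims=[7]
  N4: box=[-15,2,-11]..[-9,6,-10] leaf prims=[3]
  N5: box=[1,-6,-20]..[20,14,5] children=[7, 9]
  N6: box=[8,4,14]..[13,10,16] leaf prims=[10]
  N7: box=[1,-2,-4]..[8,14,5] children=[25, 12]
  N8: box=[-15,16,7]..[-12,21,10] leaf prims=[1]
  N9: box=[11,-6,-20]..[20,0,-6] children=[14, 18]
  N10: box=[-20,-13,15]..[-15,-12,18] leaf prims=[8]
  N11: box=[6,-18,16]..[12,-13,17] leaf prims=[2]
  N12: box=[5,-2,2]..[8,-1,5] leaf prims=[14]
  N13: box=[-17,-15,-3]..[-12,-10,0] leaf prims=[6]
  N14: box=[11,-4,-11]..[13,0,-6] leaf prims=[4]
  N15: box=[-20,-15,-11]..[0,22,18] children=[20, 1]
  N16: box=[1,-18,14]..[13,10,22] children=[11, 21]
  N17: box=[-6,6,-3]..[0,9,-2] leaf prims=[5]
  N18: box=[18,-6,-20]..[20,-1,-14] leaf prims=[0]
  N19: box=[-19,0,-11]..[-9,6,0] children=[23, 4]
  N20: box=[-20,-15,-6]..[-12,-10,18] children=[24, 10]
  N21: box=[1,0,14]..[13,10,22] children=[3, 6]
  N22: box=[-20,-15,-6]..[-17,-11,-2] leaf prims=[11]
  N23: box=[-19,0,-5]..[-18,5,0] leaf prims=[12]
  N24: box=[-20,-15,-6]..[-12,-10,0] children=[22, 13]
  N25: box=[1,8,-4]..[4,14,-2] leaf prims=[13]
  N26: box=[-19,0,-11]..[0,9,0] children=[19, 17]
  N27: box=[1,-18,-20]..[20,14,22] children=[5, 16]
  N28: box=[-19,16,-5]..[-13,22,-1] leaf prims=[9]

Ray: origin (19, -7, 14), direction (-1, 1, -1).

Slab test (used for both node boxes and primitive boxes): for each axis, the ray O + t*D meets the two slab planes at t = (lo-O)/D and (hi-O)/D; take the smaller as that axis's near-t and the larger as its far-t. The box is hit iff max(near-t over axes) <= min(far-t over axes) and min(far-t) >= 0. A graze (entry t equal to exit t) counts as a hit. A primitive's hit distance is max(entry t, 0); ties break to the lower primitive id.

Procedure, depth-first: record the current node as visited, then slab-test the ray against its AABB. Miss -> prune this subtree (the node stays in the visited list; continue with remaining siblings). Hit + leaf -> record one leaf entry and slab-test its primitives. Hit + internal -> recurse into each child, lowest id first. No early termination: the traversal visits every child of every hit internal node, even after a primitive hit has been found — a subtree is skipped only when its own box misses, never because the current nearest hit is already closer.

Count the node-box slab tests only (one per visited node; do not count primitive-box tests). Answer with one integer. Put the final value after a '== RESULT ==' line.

Trace the traversal:
N0 x:[-1,39] y:[-11,29] z:[-8,34] -> hit [-1,29], descend [15, 27]
  N15 x:[19,39] y:[-8,29] z:[-4,25] -> hit [19,25], descend [1, 20]
    N1 x:[19,38] y:[7,29] z:[4,25] -> hit [19,25], descend [2, 26]
      N2 x:[31,38] y:[23,29] z:[4,19] -> miss, prune
      N26 x:[19,38] y:[7,16] z:[14,25] -> miss, prune
    N20 x:[31,39] y:[-8,-3] z:[-4,20] -> miss, prune
  N27 x:[-1,18] y:[-11,21] z:[-8,34] -> hit [-1,18], descend [5, 16]
    N5 x:[-1,18] y:[1,21] z:[9,34] -> hit [9,18], descend [7, 9]
      N7 x:[11,18] y:[5,21] z:[9,18] -> hit [11,18], descend [12, 25]
        N12 x:[11,14] y:[5,6] z:[9,12] -> miss, prune
        N25 x:[15,18] y:[15,21] z:[16,18] -> hit [16,18] leaf, test {P13@t=16}
      N9 x:[-1,8] y:[1,7] z:[20,34] -> miss, prune
    N16 x:[6,18] y:[-11,17] z:[-8,0] -> miss, prune

Visited [0, 15, 1, 2, 26, 20, 27, 5, 7, 12, 25, 9, 16]. Tests: 13 box, 1 leaf. Nearest: P13.

== RESULT ==
13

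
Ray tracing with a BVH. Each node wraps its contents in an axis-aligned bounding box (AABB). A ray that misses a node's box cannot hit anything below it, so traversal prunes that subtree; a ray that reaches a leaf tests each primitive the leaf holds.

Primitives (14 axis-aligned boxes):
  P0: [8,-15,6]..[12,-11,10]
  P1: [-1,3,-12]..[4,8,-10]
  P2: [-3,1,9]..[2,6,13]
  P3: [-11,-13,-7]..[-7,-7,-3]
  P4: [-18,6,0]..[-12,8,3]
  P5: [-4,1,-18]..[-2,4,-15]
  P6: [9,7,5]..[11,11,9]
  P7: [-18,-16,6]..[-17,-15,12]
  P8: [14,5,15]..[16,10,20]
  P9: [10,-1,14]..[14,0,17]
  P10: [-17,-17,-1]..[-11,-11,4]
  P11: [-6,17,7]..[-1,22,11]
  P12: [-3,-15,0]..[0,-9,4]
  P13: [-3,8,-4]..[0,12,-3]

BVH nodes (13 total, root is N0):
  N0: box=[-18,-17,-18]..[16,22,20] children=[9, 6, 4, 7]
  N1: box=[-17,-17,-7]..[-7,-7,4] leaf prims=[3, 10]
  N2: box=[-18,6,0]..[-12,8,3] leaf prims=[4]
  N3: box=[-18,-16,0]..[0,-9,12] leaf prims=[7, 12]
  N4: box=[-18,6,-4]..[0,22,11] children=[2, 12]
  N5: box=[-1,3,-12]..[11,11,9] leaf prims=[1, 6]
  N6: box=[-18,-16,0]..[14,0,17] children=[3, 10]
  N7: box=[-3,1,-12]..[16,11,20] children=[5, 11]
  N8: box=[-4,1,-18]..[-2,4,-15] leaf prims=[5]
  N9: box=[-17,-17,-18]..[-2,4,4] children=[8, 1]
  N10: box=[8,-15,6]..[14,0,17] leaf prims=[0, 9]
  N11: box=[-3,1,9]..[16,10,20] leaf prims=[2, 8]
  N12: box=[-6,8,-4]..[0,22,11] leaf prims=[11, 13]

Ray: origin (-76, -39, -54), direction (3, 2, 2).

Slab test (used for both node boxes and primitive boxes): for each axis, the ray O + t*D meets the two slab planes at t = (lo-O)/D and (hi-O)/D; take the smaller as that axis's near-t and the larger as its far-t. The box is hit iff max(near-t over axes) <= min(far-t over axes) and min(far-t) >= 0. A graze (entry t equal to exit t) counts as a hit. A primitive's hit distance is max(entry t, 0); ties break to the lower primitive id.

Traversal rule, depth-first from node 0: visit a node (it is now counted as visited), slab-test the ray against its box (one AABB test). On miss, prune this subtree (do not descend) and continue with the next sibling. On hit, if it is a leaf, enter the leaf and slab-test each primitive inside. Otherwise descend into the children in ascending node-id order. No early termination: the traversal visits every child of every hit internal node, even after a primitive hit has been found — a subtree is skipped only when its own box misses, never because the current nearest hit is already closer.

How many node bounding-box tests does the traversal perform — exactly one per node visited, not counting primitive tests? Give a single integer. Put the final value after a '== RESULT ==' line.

Walk:
N0 x:[58/3,92/3] y:[11,61/2] z:[18,37] -> hit [58/3,61/2], descend [4, 6, 7, 9]
  N4 x:[58/3,76/3] y:[45/2,61/2] z:[25,65/2] -> hit [25,76/3], descend [2, 12]
    N2 x:[58/3,64/3] y:[45/2,47/2] z:[27,57/2] -> miss, prune
    N12 x:[70/3,76/3] y:[47/2,61/2] z:[25,65/2] -> hit [25,76/3] leaf, test {P11(miss), P13@t=25}
  N6 x:[58/3,30] y:[23/2,39/2] z:[27,71/2] -> miss, prune
  N7 x:[73/3,92/3] y:[20,25] z:[21,37] -> hit [73/3,25], descend [5, 11]
    N5 x:[25,29] y:[21,25] z:[21,63/2] -> hit [25,25] leaf, test {P1(miss), P6(miss)}
    N11 x:[73/3,92/3] y:[20,49/2] z:[63/2,37] -> miss, prune
  N9 x:[59/3,74/3] y:[11,43/2] z:[18,29] -> hit [59/3,43/2], descend [1, 8]
    N1 x:[59/3,23] y:[11,16] z:[47/2,29] -> miss, prune
    N8 x:[24,74/3] y:[20,43/2] z:[18,39/2] -> miss, prune

Visited [0, 4, 2, 12, 6, 7, 5, 11, 9, 1, 8]. Tests: 11 box, 2 leaf. Nearest: P13.

== RESULT ==
11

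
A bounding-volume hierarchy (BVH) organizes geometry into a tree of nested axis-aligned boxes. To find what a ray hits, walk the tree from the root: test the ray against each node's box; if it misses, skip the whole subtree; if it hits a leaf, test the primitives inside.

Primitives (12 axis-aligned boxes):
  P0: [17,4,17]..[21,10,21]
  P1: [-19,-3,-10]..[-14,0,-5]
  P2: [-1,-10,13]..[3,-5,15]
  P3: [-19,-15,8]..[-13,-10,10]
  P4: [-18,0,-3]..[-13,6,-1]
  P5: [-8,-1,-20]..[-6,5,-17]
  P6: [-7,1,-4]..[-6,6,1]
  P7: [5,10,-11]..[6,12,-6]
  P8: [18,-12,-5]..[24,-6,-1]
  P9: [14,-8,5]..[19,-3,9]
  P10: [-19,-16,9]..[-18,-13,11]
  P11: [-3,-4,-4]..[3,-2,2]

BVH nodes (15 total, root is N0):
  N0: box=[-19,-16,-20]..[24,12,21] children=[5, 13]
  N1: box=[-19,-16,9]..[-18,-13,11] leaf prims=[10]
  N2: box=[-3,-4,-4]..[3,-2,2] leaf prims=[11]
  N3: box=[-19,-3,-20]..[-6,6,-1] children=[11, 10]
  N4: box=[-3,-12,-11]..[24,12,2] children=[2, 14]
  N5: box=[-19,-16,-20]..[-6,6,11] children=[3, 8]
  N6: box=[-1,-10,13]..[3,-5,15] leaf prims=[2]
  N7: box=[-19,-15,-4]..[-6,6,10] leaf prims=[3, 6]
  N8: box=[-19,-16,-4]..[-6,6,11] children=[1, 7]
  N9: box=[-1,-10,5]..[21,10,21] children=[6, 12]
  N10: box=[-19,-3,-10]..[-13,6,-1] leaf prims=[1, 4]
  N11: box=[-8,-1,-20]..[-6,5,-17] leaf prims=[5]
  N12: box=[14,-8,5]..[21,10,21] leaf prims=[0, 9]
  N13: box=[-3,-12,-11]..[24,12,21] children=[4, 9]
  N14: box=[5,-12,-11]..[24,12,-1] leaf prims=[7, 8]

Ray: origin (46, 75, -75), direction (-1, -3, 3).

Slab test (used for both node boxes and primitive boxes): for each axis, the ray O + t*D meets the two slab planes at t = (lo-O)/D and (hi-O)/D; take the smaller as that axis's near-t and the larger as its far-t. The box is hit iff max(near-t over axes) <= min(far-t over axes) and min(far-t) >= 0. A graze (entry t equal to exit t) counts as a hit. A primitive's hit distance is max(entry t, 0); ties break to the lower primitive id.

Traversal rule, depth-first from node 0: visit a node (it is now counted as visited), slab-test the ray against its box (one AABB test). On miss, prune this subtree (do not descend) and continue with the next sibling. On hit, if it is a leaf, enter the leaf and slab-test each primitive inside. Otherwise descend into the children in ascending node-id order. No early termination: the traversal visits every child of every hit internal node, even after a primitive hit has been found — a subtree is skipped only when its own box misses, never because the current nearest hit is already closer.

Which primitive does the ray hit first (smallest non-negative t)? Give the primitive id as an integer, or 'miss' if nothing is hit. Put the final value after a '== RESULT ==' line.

Trace the traversal:
N0 x:[22,65] y:[21,91/3] z:[55/3,32] -> hit [22,91/3], descend [5, 13]
  N5 x:[52,65] y:[23,91/3] z:[55/3,86/3] -> miss, prune
  N13 x:[22,49] y:[21,29] z:[64/3,32] -> hit [22,29], descend [4, 9]
    N4 x:[22,49] y:[21,29] z:[64/3,77/3] -> hit [22,77/3], descend [2, 14]
      N2 x:[43,49] y:[77/3,79/3] z:[71/3,77/3] -> miss, prune
      N14 x:[22,41] y:[21,29] z:[64/3,74/3] -> hit [22,74/3] leaf, test {P7(miss), P8(miss)}
    N9 x:[25,47] y:[65/3,85/3] z:[80/3,32] -> hit [80/3,85/3], descend [6, 12]
      N6 x:[43,47] y:[80/3,85/3] z:[88/3,30] -> miss, prune
      N12 x:[25,32] y:[65/3,83/3] z:[80/3,32] -> hit [80/3,83/3] leaf, test {P0(miss), P9@t=27}

Summary -> nodes [0, 5, 13, 4, 2, 14, 9, 6, 12]; box-tests=9; leaf-entries=2; first=P9

== RESULT ==
9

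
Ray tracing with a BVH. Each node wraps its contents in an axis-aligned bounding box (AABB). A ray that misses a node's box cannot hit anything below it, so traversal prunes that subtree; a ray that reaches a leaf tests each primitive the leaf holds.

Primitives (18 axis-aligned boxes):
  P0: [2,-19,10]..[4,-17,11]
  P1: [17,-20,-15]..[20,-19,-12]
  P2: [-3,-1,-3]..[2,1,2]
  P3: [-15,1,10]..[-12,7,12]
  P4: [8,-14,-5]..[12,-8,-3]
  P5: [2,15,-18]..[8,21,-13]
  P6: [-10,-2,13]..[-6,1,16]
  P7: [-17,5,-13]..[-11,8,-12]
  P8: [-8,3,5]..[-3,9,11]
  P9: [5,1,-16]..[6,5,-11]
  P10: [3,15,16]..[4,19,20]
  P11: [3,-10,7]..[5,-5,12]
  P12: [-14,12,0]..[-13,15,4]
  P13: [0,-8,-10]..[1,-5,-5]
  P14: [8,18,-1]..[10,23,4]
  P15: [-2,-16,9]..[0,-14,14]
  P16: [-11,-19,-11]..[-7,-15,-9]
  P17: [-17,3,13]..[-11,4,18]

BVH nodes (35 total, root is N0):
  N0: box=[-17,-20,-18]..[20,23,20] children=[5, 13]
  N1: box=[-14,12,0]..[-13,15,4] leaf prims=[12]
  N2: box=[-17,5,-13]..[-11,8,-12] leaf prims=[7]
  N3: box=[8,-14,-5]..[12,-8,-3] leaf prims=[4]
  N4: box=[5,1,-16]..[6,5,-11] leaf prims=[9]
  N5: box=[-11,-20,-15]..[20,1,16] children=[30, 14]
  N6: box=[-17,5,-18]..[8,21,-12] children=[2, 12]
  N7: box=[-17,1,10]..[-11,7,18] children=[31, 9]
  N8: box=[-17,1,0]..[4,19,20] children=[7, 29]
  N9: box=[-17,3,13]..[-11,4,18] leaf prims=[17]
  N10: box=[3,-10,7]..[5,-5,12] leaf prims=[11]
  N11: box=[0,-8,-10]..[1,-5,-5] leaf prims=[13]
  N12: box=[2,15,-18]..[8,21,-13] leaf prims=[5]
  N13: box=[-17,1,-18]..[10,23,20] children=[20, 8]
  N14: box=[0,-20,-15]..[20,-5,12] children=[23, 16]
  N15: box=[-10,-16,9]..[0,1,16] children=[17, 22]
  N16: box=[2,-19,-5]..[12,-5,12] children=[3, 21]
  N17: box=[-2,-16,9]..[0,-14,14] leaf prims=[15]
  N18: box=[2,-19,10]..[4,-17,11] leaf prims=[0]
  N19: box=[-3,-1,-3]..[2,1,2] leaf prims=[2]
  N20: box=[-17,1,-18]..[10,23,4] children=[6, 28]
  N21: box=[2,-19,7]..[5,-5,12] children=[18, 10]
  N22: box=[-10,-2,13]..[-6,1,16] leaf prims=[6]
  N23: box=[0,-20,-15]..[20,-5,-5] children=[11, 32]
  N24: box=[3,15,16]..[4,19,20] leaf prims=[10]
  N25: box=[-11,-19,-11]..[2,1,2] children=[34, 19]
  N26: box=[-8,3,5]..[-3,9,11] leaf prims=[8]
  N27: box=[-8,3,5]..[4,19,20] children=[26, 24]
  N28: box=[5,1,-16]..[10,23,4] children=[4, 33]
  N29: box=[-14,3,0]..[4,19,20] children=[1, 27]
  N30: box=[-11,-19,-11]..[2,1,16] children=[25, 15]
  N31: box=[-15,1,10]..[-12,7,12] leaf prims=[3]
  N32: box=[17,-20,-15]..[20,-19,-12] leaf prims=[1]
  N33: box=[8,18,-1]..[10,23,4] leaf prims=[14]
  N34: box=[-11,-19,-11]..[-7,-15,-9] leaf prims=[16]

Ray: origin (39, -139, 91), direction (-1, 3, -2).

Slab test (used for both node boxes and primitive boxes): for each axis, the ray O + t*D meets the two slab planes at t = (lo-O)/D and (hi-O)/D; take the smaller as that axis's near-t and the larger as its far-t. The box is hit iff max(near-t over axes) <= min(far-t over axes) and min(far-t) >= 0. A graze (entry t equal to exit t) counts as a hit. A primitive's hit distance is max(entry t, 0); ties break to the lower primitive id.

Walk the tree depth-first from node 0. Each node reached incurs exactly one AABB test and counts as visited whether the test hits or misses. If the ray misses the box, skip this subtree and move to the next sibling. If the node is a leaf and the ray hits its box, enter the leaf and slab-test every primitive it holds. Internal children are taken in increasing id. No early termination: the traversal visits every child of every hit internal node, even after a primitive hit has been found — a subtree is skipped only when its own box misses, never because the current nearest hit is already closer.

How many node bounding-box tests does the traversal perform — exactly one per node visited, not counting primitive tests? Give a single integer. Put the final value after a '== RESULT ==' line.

Trace the traversal:
N0 x:[19,56] y:[119/3,54] z:[71/2,109/2] -> hit [119/3,54], descend [5, 13]
  N5 x:[19,50] y:[119/3,140/3] z:[75/2,53] -> hit [119/3,140/3], descend [14, 30]
    N14 x:[19,39] y:[119/3,134/3] z:[79/2,53] -> miss, prune
    N30 x:[37,50] y:[40,140/3] z:[75/2,51] -> hit [40,140/3], descend [15, 25]
      N15 x:[39,49] y:[41,140/3] z:[75/2,41] -> hit [41,41], descend [17, 22]
        N17 x:[39,41] y:[41,125/3] z:[77/2,41] -> hit [41,41] leaf, test {P15@t=41}
        N22 x:[45,49] y:[137/3,140/3] z:[75/2,39] -> miss, prune
      N25 x:[37,50] y:[40,140/3] z:[89/2,51] -> hit [89/2,140/3], descend [19, 34]
        N19 x:[37,42] y:[46,140/3] z:[89/2,47] -> miss, prune
        N34 x:[46,50] y:[40,124/3] z:[50,51] -> miss, prune
  N13 x:[29,56] y:[140/3,54] z:[71/2,109/2] -> hit [140/3,54], descend [8, 20]
    N8 x:[35,56] y:[140/3,158/3] z:[71/2,91/2] -> miss, prune
    N20 x:[29,56] y:[140/3,54] z:[87/2,109/2] -> hit [140/3,54], descend [6, 28]
      N6 x:[31,56] y:[48,160/3] z:[103/2,109/2] -> hit [103/2,160/3], descend [2, 12]
        N2 x:[50,56] y:[48,49] z:[103/2,52] -> miss, prune
        N12 x:[31,37] y:[154/3,160/3] z:[52,109/2] -> miss, prune
      N28 x:[29,34] y:[140/3,54] z:[87/2,107/2] -> miss, prune

Visited [0, 5, 14, 30, 15, 17, 22, 25, 19, 34, 13, 8, 20, 6, 2, 12, 28]. Tests: 17 box, 1 leaf. Nearest: P15.

== RESULT ==
17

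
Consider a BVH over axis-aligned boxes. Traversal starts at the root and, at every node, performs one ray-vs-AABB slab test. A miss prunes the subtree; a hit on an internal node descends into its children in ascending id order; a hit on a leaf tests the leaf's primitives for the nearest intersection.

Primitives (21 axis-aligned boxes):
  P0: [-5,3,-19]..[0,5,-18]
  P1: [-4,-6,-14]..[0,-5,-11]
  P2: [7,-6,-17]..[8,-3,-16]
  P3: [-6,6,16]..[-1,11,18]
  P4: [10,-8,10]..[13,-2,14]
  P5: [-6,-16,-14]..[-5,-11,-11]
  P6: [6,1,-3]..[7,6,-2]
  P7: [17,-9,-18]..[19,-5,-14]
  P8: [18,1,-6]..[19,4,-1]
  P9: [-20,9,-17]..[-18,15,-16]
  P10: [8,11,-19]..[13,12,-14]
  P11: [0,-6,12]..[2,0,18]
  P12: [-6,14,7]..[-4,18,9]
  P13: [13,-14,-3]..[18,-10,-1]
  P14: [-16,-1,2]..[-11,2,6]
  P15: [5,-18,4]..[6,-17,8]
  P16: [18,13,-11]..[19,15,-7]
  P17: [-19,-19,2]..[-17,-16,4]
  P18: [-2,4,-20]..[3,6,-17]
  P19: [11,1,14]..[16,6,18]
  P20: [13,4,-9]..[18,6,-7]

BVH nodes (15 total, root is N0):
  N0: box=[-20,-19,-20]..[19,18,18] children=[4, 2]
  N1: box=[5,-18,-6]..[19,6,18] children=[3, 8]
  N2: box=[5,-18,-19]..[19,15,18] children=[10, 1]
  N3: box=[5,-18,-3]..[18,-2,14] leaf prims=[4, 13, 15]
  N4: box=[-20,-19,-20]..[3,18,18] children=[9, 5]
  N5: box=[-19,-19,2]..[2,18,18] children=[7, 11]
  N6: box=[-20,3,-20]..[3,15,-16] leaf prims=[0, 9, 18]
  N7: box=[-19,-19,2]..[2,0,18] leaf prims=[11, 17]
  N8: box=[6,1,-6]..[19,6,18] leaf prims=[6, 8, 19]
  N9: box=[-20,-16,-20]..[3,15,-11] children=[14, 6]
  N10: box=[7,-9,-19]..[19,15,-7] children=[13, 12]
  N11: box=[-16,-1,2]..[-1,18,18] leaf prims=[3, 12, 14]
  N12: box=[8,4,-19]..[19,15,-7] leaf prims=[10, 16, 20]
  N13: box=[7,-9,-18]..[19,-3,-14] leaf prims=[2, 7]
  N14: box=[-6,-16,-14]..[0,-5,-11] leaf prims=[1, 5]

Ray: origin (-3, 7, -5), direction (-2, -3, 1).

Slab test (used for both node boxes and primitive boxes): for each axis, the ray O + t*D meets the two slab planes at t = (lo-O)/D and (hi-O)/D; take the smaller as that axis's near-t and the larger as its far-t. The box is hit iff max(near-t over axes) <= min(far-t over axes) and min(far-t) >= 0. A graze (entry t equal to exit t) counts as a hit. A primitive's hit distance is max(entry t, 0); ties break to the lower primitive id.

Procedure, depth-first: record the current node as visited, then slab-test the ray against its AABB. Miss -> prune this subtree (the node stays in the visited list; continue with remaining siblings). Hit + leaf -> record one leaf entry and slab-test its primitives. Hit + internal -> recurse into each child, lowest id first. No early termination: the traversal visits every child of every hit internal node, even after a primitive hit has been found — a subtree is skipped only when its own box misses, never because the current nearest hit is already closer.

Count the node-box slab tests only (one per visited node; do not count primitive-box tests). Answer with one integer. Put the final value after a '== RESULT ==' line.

Trace the traversal:
N0 x:[-11,17/2] y:[-11/3,26/3] z:[-15,23] -> hit [-11/3,17/2], descend [2, 4]
  N2 x:[-11,-4] y:[-8/3,25/3] z:[-14,23] -> miss, prune
  N4 x:[-3,17/2] y:[-11/3,26/3] z:[-15,23] -> hit [-3,17/2], descend [5, 9]
    N5 x:[-5/2,8] y:[-11/3,26/3] z:[7,23] -> hit [7,8], descend [7, 11]
      N7 x:[-5/2,8] y:[7/3,26/3] z:[7,23] -> hit [7,8] leaf, test {P11(miss), P17@t=23/3}
      N11 x:[-1,13/2] y:[-11/3,8/3] z:[7,23] -> miss, prune
    N9 x:[-3,17/2] y:[-8/3,23/3] z:[-15,-6] -> miss, prune

7 AABB tests over nodes [0, 2, 4, 5, 7, 11, 9]; 1 leaf entered; closest P17.

== RESULT ==
7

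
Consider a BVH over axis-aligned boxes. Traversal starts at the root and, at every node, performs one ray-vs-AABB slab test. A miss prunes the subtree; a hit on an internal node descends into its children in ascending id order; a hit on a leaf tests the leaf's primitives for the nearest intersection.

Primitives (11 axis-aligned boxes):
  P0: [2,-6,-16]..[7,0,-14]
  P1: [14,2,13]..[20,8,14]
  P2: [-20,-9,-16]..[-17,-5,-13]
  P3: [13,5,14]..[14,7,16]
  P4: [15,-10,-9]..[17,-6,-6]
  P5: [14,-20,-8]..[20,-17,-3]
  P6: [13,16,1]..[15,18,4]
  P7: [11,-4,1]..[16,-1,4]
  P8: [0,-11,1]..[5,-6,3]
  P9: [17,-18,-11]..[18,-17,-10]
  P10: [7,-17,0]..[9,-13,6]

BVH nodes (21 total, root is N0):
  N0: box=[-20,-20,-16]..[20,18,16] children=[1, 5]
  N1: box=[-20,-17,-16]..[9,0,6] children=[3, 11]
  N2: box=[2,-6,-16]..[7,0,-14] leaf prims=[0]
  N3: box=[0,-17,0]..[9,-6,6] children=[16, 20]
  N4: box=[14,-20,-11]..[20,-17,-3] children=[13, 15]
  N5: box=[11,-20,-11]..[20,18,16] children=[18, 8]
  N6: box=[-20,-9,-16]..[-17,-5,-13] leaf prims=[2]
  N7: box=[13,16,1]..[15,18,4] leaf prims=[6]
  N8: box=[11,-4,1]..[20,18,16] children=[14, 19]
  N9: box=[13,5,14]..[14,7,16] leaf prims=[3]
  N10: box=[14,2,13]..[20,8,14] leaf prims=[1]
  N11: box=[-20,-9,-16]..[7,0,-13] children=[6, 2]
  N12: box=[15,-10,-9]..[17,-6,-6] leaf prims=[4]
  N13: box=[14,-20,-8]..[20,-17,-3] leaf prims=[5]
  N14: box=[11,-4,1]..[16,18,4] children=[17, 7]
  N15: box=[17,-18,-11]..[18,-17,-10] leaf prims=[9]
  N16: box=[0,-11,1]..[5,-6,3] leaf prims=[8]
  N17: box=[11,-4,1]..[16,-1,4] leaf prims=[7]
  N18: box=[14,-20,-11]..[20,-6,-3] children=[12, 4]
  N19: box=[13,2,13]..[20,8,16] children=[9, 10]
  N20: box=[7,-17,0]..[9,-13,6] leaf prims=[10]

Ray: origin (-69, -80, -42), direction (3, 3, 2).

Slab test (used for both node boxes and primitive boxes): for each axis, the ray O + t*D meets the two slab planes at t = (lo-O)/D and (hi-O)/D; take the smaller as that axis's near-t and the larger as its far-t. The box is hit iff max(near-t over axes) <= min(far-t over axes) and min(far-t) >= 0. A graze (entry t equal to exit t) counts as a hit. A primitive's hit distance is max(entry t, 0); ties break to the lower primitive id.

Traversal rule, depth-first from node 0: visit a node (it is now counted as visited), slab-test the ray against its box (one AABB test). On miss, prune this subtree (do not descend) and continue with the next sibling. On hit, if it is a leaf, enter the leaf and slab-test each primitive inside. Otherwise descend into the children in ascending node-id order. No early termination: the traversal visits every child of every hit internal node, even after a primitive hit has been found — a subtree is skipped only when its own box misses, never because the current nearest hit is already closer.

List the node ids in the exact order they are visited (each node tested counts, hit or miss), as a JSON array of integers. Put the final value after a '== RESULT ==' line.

Walk:
N0 x:[49/3,89/3] y:[20,98/3] z:[13,29] -> hit [20,29], descend [1, 5]
  N1 x:[49/3,26] y:[21,80/3] z:[13,24] -> hit [21,24], descend [3, 11]
    N3 x:[23,26] y:[21,74/3] z:[21,24] -> hit [23,24], descend [16, 20]
      N16 x:[23,74/3] y:[23,74/3] z:[43/2,45/2] -> miss, prune
      N20 x:[76/3,26] y:[21,67/3] z:[21,24] -> miss, prune
    N11 x:[49/3,76/3] y:[71/3,80/3] z:[13,29/2] -> miss, prune
  N5 x:[80/3,89/3] y:[20,98/3] z:[31/2,29] -> hit [80/3,29], descend [8, 18]
    N8 x:[80/3,89/3] y:[76/3,98/3] z:[43/2,29] -> hit [80/3,29], descend [14, 19]
      N14 x:[80/3,85/3] y:[76/3,98/3] z:[43/2,23] -> miss, prune
      N19 x:[82/3,89/3] y:[82/3,88/3] z:[55/2,29] -> hit [55/2,29], descend [9, 10]
        N9 x:[82/3,83/3] y:[85/3,29] z:[28,29] -> miss, prune
        N10 x:[83/3,89/3] y:[82/3,88/3] z:[55/2,28] -> hit [83/3,28] leaf, test {P1@t=83/3}
    N18 x:[83/3,89/3] y:[20,74/3] z:[31/2,39/2] -> miss, prune

Summary -> nodes [0, 1, 3, 16, 20, 11, 5, 8, 14, 19, 9, 10, 18]; box-tests=13; leaf-entries=1; first=P1

== RESULT ==
[0, 1, 3, 16, 20, 11, 5, 8, 14, 19, 9, 10, 18]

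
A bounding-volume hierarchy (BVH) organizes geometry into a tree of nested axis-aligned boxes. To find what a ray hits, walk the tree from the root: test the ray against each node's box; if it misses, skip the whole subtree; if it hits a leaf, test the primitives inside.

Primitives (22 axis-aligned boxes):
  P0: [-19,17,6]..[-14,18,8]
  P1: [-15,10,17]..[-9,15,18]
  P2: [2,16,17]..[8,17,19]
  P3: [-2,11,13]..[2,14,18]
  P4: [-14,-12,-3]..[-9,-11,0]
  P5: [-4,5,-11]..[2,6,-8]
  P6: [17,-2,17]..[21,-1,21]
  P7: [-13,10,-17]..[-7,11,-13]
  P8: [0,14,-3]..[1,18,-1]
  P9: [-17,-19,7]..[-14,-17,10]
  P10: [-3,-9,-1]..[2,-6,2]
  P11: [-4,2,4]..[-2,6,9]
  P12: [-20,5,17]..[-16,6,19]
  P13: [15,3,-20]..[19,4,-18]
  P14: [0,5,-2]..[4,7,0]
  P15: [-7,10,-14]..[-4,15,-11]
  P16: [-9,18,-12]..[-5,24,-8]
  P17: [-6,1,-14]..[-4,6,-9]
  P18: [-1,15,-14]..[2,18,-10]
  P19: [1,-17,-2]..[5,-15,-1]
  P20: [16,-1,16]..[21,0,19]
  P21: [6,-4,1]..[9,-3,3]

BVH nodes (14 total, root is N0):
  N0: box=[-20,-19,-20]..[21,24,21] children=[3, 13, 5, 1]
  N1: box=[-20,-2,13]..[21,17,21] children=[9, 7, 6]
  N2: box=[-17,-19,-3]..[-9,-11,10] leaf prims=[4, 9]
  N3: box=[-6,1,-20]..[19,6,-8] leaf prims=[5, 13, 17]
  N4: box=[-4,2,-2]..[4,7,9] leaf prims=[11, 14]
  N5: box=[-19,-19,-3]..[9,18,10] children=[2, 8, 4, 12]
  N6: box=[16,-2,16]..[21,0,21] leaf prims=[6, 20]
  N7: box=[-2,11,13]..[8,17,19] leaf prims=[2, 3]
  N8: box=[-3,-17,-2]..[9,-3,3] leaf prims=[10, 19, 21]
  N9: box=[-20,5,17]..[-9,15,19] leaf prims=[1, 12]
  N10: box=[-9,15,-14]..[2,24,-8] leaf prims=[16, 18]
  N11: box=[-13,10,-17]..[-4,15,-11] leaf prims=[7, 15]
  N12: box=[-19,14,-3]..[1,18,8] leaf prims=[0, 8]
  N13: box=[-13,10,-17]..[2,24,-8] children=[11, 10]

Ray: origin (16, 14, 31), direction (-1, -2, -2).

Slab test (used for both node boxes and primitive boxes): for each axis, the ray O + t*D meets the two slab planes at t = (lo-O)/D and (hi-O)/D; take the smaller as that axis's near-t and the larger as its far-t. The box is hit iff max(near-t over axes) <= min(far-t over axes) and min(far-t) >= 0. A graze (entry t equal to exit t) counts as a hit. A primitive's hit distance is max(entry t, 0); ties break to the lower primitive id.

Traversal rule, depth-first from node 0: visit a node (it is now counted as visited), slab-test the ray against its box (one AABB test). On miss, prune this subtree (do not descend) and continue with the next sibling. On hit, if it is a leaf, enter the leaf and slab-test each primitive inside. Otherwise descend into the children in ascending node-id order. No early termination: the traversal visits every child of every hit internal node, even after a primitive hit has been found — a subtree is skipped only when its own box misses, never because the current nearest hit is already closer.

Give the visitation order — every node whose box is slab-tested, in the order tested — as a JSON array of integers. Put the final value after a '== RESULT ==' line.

Walk:
N0 x:[-5,36] y:[-5,33/2] z:[5,51/2] -> hit [5,33/2], descend [1, 3, 5, 13]
  N1 x:[-5,36] y:[-3/2,8] z:[5,9] -> hit [5,8], descend [6, 7, 9]
    N6 x:[-5,0] y:[7,8] z:[5,15/2] -> miss, prune
    N7 x:[8,18] y:[-3/2,3/2] z:[6,9] -> miss, prune
    N9 x:[25,36] y:[-1/2,9/2] z:[6,7] -> miss, prune
  N3 x:[-3,22] y:[4,13/2] z:[39/2,51/2] -> miss, prune
  N5 x:[7,35] y:[-2,33/2] z:[21/2,17] -> hit [21/2,33/2], descend [2, 4, 8, 12]
    N2 x:[25,33] y:[25/2,33/2] z:[21/2,17] -> miss, prune
    N4 x:[12,20] y:[7/2,6] z:[11,33/2] -> miss, prune
    N8 x:[7,19] y:[17/2,31/2] z:[14,33/2] -> hit [14,31/2] leaf, test {P10(miss), P19(miss), P21(miss)}
    N12 x:[15,35] y:[-2,0] z:[23/2,17] -> miss, prune
  N13 x:[14,29] y:[-5,2] z:[39/2,24] -> miss, prune

Summary -> nodes [0, 1, 6, 7, 9, 3, 5, 2, 4, 8, 12, 13]; box-tests=12; leaf-entries=1; first=miss

== RESULT ==
[0, 1, 6, 7, 9, 3, 5, 2, 4, 8, 12, 13]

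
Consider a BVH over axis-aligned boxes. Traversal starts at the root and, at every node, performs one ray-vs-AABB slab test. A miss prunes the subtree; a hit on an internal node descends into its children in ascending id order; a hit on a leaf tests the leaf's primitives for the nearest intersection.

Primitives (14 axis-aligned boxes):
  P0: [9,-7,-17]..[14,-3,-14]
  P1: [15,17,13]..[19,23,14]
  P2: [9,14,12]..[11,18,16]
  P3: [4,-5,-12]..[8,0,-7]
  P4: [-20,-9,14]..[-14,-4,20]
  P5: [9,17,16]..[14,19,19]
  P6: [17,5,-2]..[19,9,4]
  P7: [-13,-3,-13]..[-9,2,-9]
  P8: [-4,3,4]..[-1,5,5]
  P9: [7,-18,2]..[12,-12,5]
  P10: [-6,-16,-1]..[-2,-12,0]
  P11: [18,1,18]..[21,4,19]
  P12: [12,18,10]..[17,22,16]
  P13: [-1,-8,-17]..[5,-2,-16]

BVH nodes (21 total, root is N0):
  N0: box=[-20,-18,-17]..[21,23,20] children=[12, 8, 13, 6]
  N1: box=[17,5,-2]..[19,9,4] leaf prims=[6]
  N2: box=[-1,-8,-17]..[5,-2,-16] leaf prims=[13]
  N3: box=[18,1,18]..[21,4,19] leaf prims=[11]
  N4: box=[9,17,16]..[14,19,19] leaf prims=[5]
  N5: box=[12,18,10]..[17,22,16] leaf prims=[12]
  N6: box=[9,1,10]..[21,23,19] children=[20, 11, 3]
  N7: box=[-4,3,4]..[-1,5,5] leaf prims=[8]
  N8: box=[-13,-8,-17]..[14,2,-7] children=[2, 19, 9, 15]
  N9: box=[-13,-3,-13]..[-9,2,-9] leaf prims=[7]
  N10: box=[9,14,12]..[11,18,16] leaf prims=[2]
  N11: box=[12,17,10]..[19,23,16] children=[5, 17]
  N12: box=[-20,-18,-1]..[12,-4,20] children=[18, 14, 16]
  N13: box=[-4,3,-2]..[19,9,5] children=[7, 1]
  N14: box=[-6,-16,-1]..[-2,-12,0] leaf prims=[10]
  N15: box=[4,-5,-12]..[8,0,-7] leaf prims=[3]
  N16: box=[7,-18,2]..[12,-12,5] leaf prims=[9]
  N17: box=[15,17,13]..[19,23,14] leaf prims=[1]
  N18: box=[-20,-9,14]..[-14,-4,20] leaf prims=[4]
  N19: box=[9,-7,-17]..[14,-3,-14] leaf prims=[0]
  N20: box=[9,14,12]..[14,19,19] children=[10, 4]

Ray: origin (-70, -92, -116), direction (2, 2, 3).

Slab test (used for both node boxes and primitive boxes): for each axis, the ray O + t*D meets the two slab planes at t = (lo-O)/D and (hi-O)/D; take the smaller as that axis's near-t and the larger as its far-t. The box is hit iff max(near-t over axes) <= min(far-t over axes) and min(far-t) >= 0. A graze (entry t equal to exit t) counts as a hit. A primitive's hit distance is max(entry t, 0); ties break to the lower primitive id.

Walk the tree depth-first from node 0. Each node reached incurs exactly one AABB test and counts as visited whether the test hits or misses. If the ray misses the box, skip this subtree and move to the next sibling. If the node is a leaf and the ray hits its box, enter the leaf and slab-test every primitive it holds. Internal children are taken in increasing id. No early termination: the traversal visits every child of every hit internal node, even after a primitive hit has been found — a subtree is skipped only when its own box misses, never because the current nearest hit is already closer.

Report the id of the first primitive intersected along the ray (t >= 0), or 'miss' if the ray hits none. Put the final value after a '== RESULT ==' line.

Walk:
N0 x:[25,91/2] y:[37,115/2] z:[33,136/3] -> hit [37,136/3], descend [6, 8, 12, 13]
  N6 x:[79/2,91/2] y:[93/2,115/2] z:[42,45] -> miss, prune
  N8 x:[57/2,42] y:[42,47] z:[33,109/3] -> miss, prune
  N12 x:[25,41] y:[37,44] z:[115/3,136/3] -> hit [115/3,41], descend [14, 16, 18]
    N14 x:[32,34] y:[38,40] z:[115/3,116/3] -> miss, prune
    N16 x:[77/2,41] y:[37,40] z:[118/3,121/3] -> hit [118/3,40] leaf, test {P9@t=118/3}
    N18 x:[25,28] y:[83/2,44] z:[130/3,136/3] -> miss, prune
  N13 x:[33,89/2] y:[95/2,101/2] z:[38,121/3] -> miss, prune

order=[0, 6, 8, 12, 14, 16, 18, 13]  |boxes|=8  |leaves|=1  hit=P9

== RESULT ==
9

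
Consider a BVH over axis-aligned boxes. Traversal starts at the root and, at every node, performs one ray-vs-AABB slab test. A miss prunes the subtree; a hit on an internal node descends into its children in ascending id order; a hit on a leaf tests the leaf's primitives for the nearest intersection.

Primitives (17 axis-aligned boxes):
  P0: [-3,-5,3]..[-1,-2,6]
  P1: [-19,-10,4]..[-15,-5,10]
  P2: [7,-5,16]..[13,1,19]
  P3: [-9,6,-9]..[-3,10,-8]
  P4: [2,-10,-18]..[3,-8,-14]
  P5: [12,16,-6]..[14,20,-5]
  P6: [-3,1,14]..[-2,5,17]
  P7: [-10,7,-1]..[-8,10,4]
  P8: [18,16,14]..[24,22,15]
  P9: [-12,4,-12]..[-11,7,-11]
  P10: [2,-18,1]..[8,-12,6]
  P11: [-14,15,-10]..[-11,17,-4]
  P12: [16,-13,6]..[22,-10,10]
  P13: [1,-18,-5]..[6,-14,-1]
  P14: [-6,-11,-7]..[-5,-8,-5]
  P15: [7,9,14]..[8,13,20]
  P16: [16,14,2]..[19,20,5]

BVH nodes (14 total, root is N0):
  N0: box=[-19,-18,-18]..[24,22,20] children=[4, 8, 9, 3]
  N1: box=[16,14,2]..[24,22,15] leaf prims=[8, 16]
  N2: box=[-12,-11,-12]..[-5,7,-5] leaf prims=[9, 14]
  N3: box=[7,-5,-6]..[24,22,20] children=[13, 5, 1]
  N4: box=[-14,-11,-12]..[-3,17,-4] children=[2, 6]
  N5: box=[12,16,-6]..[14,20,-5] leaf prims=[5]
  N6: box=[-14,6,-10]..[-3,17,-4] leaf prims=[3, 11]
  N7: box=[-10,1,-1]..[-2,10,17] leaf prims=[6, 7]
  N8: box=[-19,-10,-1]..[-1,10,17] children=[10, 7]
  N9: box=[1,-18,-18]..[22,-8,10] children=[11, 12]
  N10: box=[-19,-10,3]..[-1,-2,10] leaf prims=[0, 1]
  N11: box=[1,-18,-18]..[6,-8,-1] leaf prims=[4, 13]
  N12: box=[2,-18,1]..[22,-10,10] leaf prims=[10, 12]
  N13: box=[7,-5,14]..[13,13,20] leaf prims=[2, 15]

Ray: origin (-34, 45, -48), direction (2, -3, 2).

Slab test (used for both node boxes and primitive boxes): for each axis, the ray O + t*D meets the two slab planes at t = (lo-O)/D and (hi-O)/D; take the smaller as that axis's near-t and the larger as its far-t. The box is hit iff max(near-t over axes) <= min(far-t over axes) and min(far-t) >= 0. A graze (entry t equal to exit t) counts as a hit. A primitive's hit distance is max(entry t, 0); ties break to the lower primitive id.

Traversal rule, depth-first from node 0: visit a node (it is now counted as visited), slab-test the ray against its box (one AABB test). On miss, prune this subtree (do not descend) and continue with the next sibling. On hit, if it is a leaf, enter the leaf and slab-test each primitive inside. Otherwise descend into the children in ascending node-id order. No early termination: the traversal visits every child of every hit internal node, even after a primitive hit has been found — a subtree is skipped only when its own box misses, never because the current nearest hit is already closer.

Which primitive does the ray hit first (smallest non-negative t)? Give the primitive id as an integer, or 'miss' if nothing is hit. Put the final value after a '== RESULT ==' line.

Trace the traversal:
N0 x:[15/2,29] y:[23/3,21] z:[15,34] -> hit [15,21], descend [3, 4, 8, 9]
  N3 x:[41/2,29] y:[23/3,50/3] z:[21,34] -> miss, prune
  N4 x:[10,31/2] y:[28/3,56/3] z:[18,22] -> miss, prune
  N8 x:[15/2,33/2] y:[35/3,55/3] z:[47/2,65/2] -> miss, prune
  N9 x:[35/2,28] y:[53/3,21] z:[15,29] -> hit [53/3,21], descend [11, 12]
    N11 x:[35/2,20] y:[53/3,21] z:[15,47/2] -> hit [53/3,20] leaf, test {P4(miss), P13(miss)}
    N12 x:[18,28] y:[55/3,21] z:[49/2,29] -> miss, prune

Summary -> nodes [0, 3, 4, 8, 9, 11, 12]; box-tests=7; leaf-entries=1; first=miss

== RESULT ==
miss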